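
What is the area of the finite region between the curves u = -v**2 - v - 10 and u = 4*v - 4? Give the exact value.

1/6

Both boundary curves give u as a function of v, so integrate with respect to v. Setting them equal: -v**2 - 5*v - 6 = 0, i.e. -(v + 2)*(v + 3) = 0, so they meet at v = -3, -2.
For v in [-3, -2], u = -v**2 - v - 10 is on the right; area = ∫[-3,-2] (-v**2 - 5*v - 6) dv = 1/6.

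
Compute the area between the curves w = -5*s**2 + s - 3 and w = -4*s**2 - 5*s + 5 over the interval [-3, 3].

The difference (-5*s**2 + s - 3) - (-4*s**2 - 5*s + 5) = -s**2 + 6*s - 8 changes sign at s = 2 inside [-3, 3], so split the integral there.
∫[-3,2] (-s**2 + 6*s - 8) ds = -200/3; the area of that piece is 200/3.
∫[2,3] (-s**2 + 6*s - 8) ds = 2/3.
Total area = 200/3 + 2/3 = 202/3.

202/3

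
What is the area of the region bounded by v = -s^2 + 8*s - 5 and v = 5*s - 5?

9/2

Set the curves equal: -s^2 + 8*s - 5 = 5*s - 5, so -s^2 + 3*s = 0, which factors as -s*(s - 3) = 0. The curves meet at s = 0, 3.
On [0, 3], v = -s^2 + 8*s - 5 is on top; that piece has area ∫[0,3] (-s^2 + 3*s) ds = 9/2.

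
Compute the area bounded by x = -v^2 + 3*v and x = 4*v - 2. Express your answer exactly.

9/2

Both boundary curves give x as a function of v, so integrate with respect to v. Setting them equal: -v^2 - v + 2 = 0, i.e. -(v - 1)*(v + 2) = 0, so they meet at v = -2, 1.
For v in [-2, 1], x = -v^2 + 3*v is on the right; area = ∫[-2,1] (-v^2 - v + 2) dv = 9/2.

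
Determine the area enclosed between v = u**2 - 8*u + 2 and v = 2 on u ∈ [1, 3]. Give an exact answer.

On [1, 3], (u**2 - 8*u + 2) - (2) = u**2 - 8*u is ≤ 0 throughout, so the area is a single integral of |u**2 - 8*u|.
∫[1,3] (u**2 - 8*u) du = -70/3; the area of that piece is 70/3.

70/3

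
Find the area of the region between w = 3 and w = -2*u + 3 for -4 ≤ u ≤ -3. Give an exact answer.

On [-4, -3], (3) - (-2*u + 3) = 2*u is ≤ 0 throughout, so the area is a single integral of |2*u|.
∫[-4,-3] (2*u) du = -7; the area of that piece is 7.

7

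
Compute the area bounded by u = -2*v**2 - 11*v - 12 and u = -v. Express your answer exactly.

Both boundary curves give u as a function of v, so integrate with respect to v. Setting them equal: -2*v**2 - 10*v - 12 = 0, i.e. -2*(v + 2)*(v + 3) = 0, so they meet at v = -3, -2.
For v in [-3, -2], u = -2*v**2 - 11*v - 12 is on the right; area = ∫[-3,-2] (-2*v**2 - 10*v - 12) dv = 1/3.

1/3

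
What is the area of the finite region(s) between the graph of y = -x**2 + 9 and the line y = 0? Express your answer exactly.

The curve meets the x-axis where -x**2 + 9 = 0, i.e. -(x - 3)*(x + 3) = 0, at x = -3, 3.
On [-3, 3] the curve lies above the axis; ∫[-3,3] (-x**2 + 9) dx = 36, giving area 36.

36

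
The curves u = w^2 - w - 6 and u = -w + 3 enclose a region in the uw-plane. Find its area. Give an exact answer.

Both boundary curves give u as a function of w, so integrate with respect to w. Setting them equal: w^2 - 9 = 0, i.e. (w - 3)*(w + 3) = 0, so they meet at w = -3, 3.
For w in [-3, 3], u = w^2 - w - 6 is on the left; area = ∫[-3,3] (-(w^2 - 9)) dw = 36.

36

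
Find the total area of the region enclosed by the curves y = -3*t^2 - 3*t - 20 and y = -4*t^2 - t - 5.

256/3

Set the curves equal: -3*t^2 - 3*t - 20 = -4*t^2 - t - 5, so t^2 - 2*t - 15 = 0, which factors as (t - 5)*(t + 3) = 0. The curves meet at t = -3, 5.
On [-3, 5], y = -4*t^2 - t - 5 is on top; that piece has area ∫[-3,5] (-(t^2 - 2*t - 15)) dt = 256/3.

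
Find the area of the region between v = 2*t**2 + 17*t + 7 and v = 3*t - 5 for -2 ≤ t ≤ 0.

10

The difference (2*t**2 + 17*t + 7) - (3*t - 5) = 2*t**2 + 14*t + 12 changes sign at t = -1 inside [-2, 0], so split the integral there.
∫[-2,-1] (2*t**2 + 14*t + 12) dt = -13/3; the area of that piece is 13/3.
∫[-1,0] (2*t**2 + 14*t + 12) dt = 17/3.
Total area = 13/3 + 17/3 = 10.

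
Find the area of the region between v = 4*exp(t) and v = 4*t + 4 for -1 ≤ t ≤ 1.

On [-1, 1], (4*exp(t)) - (4*t + 4) = -4*t + 4*exp(t) - 4 is ≥ 0 throughout, so the area is a single integral of |-4*t + 4*exp(t) - 4|.
∫[-1,1] (-4*t + 4*exp(t) - 4) dt = -8 - 4*exp(-1) + 4*exp(1).

-8 - 4*exp(-1) + 4*exp(1)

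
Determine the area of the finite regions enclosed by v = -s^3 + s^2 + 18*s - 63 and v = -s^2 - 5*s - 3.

5137/12

Set the curves equal: -s^3 + s^2 + 18*s - 63 = -s^2 - 5*s - 3, so -s^3 + 2*s^2 + 23*s - 60 = 0, which factors as -(s - 4)*(s - 3)*(s + 5) = 0. The curves meet at s = -5, 3, 4.
On [-5, 3], v = -s^2 - 5*s - 3 is on top; that piece has area ∫[-5,3] (-(-s^3 + 2*s^2 + 23*s - 60)) ds = 1280/3.
On [3, 4], v = -s^3 + s^2 + 18*s - 63 is on top; that piece has area ∫[3,4] (-s^3 + 2*s^2 + 23*s - 60) ds = 17/12.
Total enclosed area = 1280/3 + 17/12 = 5137/12.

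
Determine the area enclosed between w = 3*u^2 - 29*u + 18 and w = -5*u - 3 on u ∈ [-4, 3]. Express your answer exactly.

The difference (3*u^2 - 29*u + 18) - (-5*u - 3) = 3*u^2 - 24*u + 21 changes sign at u = 1 inside [-4, 3], so split the integral there.
∫[-4,1] (3*u^2 - 24*u + 21) du = 350.
∫[1,3] (3*u^2 - 24*u + 21) du = -28; the area of that piece is 28.
Total area = 350 + 28 = 378.

378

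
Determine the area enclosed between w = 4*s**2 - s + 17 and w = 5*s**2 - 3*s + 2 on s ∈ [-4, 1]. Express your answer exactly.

47

The difference (4*s**2 - s + 17) - (5*s**2 - 3*s + 2) = -s**2 + 2*s + 15 changes sign at s = -3 inside [-4, 1], so split the integral there.
∫[-4,-3] (-s**2 + 2*s + 15) ds = -13/3; the area of that piece is 13/3.
∫[-3,1] (-s**2 + 2*s + 15) ds = 128/3.
Total area = 13/3 + 128/3 = 47.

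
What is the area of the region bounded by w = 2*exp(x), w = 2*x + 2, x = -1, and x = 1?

On [-1, 1], (2*exp(x)) - (2*x + 2) = -2*x + 2*exp(x) - 2 is ≥ 0 throughout, so the area is a single integral of |-2*x + 2*exp(x) - 2|.
∫[-1,1] (-2*x + 2*exp(x) - 2) dx = -4 - 2*exp(-1) + 2*exp(1).

-4 - 2*exp(-1) + 2*exp(1)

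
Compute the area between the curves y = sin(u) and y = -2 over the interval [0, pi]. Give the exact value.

2 + 2*pi

On [0, pi], (sin(u)) - (-2) = sin(u) + 2 is ≥ 0 throughout, so the area is a single integral of |sin(u) + 2|.
∫[0,pi] (sin(u) + 2) du = 2 + 2*pi.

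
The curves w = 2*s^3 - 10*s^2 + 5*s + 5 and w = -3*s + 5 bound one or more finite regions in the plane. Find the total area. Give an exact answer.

71/3

Set the curves equal: 2*s^3 - 10*s^2 + 5*s + 5 = -3*s + 5, so 2*s^3 - 10*s^2 + 8*s = 0, which factors as 2*s*(s - 4)*(s - 1) = 0. The curves meet at s = 0, 1, 4.
On [0, 1], w = 2*s^3 - 10*s^2 + 5*s + 5 is on top; that piece has area ∫[0,1] (2*s^3 - 10*s^2 + 8*s) ds = 7/6.
On [1, 4], w = -3*s + 5 is on top; that piece has area ∫[1,4] (-(2*s^3 - 10*s^2 + 8*s)) ds = 45/2.
Total enclosed area = 7/6 + 45/2 = 71/3.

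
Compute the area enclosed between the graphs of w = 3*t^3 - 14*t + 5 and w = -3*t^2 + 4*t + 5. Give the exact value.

Set the curves equal: 3*t^3 - 14*t + 5 = -3*t^2 + 4*t + 5, so 3*t^3 + 3*t^2 - 18*t = 0, which factors as 3*t*(t - 2)*(t + 3) = 0. The curves meet at t = -3, 0, 2.
On [-3, 0], w = 3*t^3 - 14*t + 5 is on top; that piece has area ∫[-3,0] (3*t^3 + 3*t^2 - 18*t) dt = 189/4.
On [0, 2], w = -3*t^2 + 4*t + 5 is on top; that piece has area ∫[0,2] (-(3*t^3 + 3*t^2 - 18*t)) dt = 16.
Total enclosed area = 189/4 + 16 = 253/4.

253/4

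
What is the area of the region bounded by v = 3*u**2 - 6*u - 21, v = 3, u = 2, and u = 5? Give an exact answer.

38

The difference (3*u**2 - 6*u - 21) - (3) = 3*u**2 - 6*u - 24 changes sign at u = 4 inside [2, 5], so split the integral there.
∫[2,4] (3*u**2 - 6*u - 24) du = -28; the area of that piece is 28.
∫[4,5] (3*u**2 - 6*u - 24) du = 10.
Total area = 28 + 10 = 38.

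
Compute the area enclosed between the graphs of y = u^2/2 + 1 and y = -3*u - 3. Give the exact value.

Set the curves equal: u^2/2 + 1 = -3*u - 3, so u^2/2 + 3*u + 4 = 0, which factors as (u + 2)*(u + 4)/2 = 0. The curves meet at u = -4, -2.
On [-4, -2], y = -3*u - 3 is on top; that piece has area ∫[-4,-2] (-(u^2/2 + 3*u + 4)) du = 2/3.

2/3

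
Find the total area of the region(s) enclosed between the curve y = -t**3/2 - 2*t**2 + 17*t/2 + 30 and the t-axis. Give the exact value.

3901/24

The curve meets the t-axis where -t**3/2 - 2*t**2 + 17*t/2 + 30 = 0, i.e. -(t - 4)*(t + 3)*(t + 5)/2 = 0, at t = -5, -3, 4.
On [-5, -3] the curve lies below the axis; ∫[-5,-3] (-t**3/2 - 2*t**2 + 17*t/2 + 30) dt = -16/3, giving area 16/3.
On [-3, 4] the curve lies above the axis; ∫[-3,4] (-t**3/2 - 2*t**2 + 17*t/2 + 30) dt = 3773/24, giving area 3773/24.
Total area = 16/3 + 3773/24 = 3901/24.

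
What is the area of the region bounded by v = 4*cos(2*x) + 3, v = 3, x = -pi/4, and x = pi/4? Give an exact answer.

4

On [-pi/4, pi/4], (4*cos(2*x) + 3) - (3) = 4*cos(2*x) is ≥ 0 throughout, so the area is a single integral of |4*cos(2*x)|.
∫[-pi/4,pi/4] (4*cos(2*x)) dx = 4.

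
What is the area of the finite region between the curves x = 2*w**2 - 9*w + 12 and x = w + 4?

9

Both boundary curves give x as a function of w, so integrate with respect to w. Setting them equal: 2*w**2 - 10*w + 8 = 0, i.e. 2*(w - 4)*(w - 1) = 0, so they meet at w = 1, 4.
For w in [1, 4], x = 2*w**2 - 9*w + 12 is on the left; area = ∫[1,4] (-(2*w**2 - 10*w + 8)) dw = 9.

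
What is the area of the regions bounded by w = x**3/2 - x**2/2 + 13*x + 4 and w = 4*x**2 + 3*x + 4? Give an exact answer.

131/8

Set the curves equal: x**3/2 - x**2/2 + 13*x + 4 = 4*x**2 + 3*x + 4, so x**3/2 - 9*x**2/2 + 10*x = 0, which factors as x*(x - 5)*(x - 4)/2 = 0. The curves meet at x = 0, 4, 5.
On [0, 4], w = x**3/2 - x**2/2 + 13*x + 4 is on top; that piece has area ∫[0,4] (x**3/2 - 9*x**2/2 + 10*x) dx = 16.
On [4, 5], w = 4*x**2 + 3*x + 4 is on top; that piece has area ∫[4,5] (-(x**3/2 - 9*x**2/2 + 10*x)) dx = 3/8.
Total enclosed area = 16 + 3/8 = 131/8.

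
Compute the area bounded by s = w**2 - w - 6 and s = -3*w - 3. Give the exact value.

32/3

Both boundary curves give s as a function of w, so integrate with respect to w. Setting them equal: w**2 + 2*w - 3 = 0, i.e. (w - 1)*(w + 3) = 0, so they meet at w = -3, 1.
For w in [-3, 1], s = w**2 - w - 6 is on the left; area = ∫[-3,1] (-(w**2 + 2*w - 3)) dw = 32/3.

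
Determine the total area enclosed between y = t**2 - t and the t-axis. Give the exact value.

1/6

The curve meets the t-axis where t**2 - t = 0, i.e. t*(t - 1) = 0, at t = 0, 1.
On [0, 1] the curve lies below the axis; ∫[0,1] (t**2 - t) dt = -1/6, giving area 1/6.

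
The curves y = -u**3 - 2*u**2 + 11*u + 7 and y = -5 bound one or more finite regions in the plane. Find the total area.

Set the curves equal: -u**3 - 2*u**2 + 11*u + 7 = -5, so -u**3 - 2*u**2 + 11*u + 12 = 0, which factors as -(u - 3)*(u + 1)*(u + 4) = 0. The curves meet at u = -4, -1, 3.
On [-4, -1], y = -5 is on top; that piece has area ∫[-4,-1] (-(-u**3 - 2*u**2 + 11*u + 12)) du = 99/4.
On [-1, 3], y = -u**3 - 2*u**2 + 11*u + 7 is on top; that piece has area ∫[-1,3] (-u**3 - 2*u**2 + 11*u + 12) du = 160/3.
Total enclosed area = 99/4 + 160/3 = 937/12.

937/12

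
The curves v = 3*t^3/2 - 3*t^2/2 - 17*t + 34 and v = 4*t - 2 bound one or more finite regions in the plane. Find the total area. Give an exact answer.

1741/8

Set the curves equal: 3*t^3/2 - 3*t^2/2 - 17*t + 34 = 4*t - 2, so 3*t^3/2 - 3*t^2/2 - 21*t + 36 = 0, which factors as 3*(t - 3)*(t - 2)*(t + 4)/2 = 0. The curves meet at t = -4, 2, 3.
On [-4, 2], v = 3*t^3/2 - 3*t^2/2 - 17*t + 34 is on top; that piece has area ∫[-4,2] (3*t^3/2 - 3*t^2/2 - 21*t + 36) dt = 216.
On [2, 3], v = 4*t - 2 is on top; that piece has area ∫[2,3] (-(3*t^3/2 - 3*t^2/2 - 21*t + 36)) dt = 13/8.
Total enclosed area = 216 + 13/8 = 1741/8.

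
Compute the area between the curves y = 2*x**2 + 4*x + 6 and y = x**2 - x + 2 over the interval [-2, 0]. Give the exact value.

3

The difference (2*x**2 + 4*x + 6) - (x**2 - x + 2) = x**2 + 5*x + 4 changes sign at x = -1 inside [-2, 0], so split the integral there.
∫[-2,-1] (x**2 + 5*x + 4) dx = -7/6; the area of that piece is 7/6.
∫[-1,0] (x**2 + 5*x + 4) dx = 11/6.
Total area = 7/6 + 11/6 = 3.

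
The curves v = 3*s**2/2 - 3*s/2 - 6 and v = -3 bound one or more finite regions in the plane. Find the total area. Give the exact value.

27/4

Set the curves equal: 3*s**2/2 - 3*s/2 - 6 = -3, so 3*s**2/2 - 3*s/2 - 3 = 0, which factors as 3*(s - 2)*(s + 1)/2 = 0. The curves meet at s = -1, 2.
On [-1, 2], v = -3 is on top; that piece has area ∫[-1,2] (-(3*s**2/2 - 3*s/2 - 3)) ds = 27/4.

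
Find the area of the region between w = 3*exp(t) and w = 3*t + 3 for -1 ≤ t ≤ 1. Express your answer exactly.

On [-1, 1], (3*exp(t)) - (3*t + 3) = -3*t + 3*exp(t) - 3 is ≥ 0 throughout, so the area is a single integral of |-3*t + 3*exp(t) - 3|.
∫[-1,1] (-3*t + 3*exp(t) - 3) dt = -6 - 3*exp(-1) + 3*exp(1).

-6 - 3*exp(-1) + 3*exp(1)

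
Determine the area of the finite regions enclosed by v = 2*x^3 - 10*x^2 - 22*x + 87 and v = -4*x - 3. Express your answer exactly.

1136/3

Set the curves equal: 2*x^3 - 10*x^2 - 22*x + 87 = -4*x - 3, so 2*x^3 - 10*x^2 - 18*x + 90 = 0, which factors as 2*(x - 5)*(x - 3)*(x + 3) = 0. The curves meet at x = -3, 3, 5.
On [-3, 3], v = 2*x^3 - 10*x^2 - 22*x + 87 is on top; that piece has area ∫[-3,3] (2*x^3 - 10*x^2 - 18*x + 90) dx = 360.
On [3, 5], v = -4*x - 3 is on top; that piece has area ∫[3,5] (-(2*x^3 - 10*x^2 - 18*x + 90)) dx = 56/3.
Total enclosed area = 360 + 56/3 = 1136/3.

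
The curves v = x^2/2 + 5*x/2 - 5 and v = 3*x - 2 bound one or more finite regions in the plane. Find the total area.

Set the curves equal: x^2/2 + 5*x/2 - 5 = 3*x - 2, so x^2/2 - x/2 - 3 = 0, which factors as (x - 3)*(x + 2)/2 = 0. The curves meet at x = -2, 3.
On [-2, 3], v = 3*x - 2 is on top; that piece has area ∫[-2,3] (-(x^2/2 - x/2 - 3)) dx = 125/12.

125/12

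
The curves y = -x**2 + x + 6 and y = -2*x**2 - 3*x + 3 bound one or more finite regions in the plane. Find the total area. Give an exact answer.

Set the curves equal: -x**2 + x + 6 = -2*x**2 - 3*x + 3, so x**2 + 4*x + 3 = 0, which factors as (x + 1)*(x + 3) = 0. The curves meet at x = -3, -1.
On [-3, -1], y = -2*x**2 - 3*x + 3 is on top; that piece has area ∫[-3,-1] (-(x**2 + 4*x + 3)) dx = 4/3.

4/3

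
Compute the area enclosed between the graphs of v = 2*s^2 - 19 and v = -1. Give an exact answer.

72

Set the curves equal: 2*s^2 - 19 = -1, so 2*s^2 - 18 = 0, which factors as 2*(s - 3)*(s + 3) = 0. The curves meet at s = -3, 3.
On [-3, 3], v = -1 is on top; that piece has area ∫[-3,3] (-(2*s^2 - 18)) ds = 72.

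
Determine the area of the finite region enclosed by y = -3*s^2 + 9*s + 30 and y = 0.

Set the curves equal: -3*s^2 + 9*s + 30 = 0, so -3*s^2 + 9*s + 30 = 0, which factors as -3*(s - 5)*(s + 2) = 0. The curves meet at s = -2, 5.
On [-2, 5], y = -3*s^2 + 9*s + 30 is on top; that piece has area ∫[-2,5] (-3*s^2 + 9*s + 30) ds = 343/2.

343/2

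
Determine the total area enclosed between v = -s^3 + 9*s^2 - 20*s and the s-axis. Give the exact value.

The curve meets the s-axis where -s^3 + 9*s^2 - 20*s = 0, i.e. -s*(s - 5)*(s - 4) = 0, at s = 0, 4, 5.
On [0, 4] the curve lies below the axis; ∫[0,4] (-s^3 + 9*s^2 - 20*s) ds = -32, giving area 32.
On [4, 5] the curve lies above the axis; ∫[4,5] (-s^3 + 9*s^2 - 20*s) ds = 3/4, giving area 3/4.
Total area = 32 + 3/4 = 131/4.

131/4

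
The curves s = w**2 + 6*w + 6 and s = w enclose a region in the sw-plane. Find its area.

1/6

Both boundary curves give s as a function of w, so integrate with respect to w. Setting them equal: w**2 + 5*w + 6 = 0, i.e. (w + 2)*(w + 3) = 0, so they meet at w = -3, -2.
For w in [-3, -2], s = w**2 + 6*w + 6 is on the left; area = ∫[-3,-2] (-(w**2 + 5*w + 6)) dw = 1/6.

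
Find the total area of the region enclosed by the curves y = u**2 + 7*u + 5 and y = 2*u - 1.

Set the curves equal: u**2 + 7*u + 5 = 2*u - 1, so u**2 + 5*u + 6 = 0, which factors as (u + 2)*(u + 3) = 0. The curves meet at u = -3, -2.
On [-3, -2], y = 2*u - 1 is on top; that piece has area ∫[-3,-2] (-(u**2 + 5*u + 6)) du = 1/6.

1/6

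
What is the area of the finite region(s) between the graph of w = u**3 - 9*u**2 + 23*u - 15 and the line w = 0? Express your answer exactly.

The curve meets the u-axis where u**3 - 9*u**2 + 23*u - 15 = 0, i.e. (u - 5)*(u - 3)*(u - 1) = 0, at u = 1, 3, 5.
On [1, 3] the curve lies above the axis; ∫[1,3] (u**3 - 9*u**2 + 23*u - 15) du = 4, giving area 4.
On [3, 5] the curve lies below the axis; ∫[3,5] (u**3 - 9*u**2 + 23*u - 15) du = -4, giving area 4.
Total area = 4 + 4 = 8.

8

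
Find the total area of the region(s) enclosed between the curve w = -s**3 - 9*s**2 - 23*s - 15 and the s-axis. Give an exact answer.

8

The curve meets the s-axis where -s**3 - 9*s**2 - 23*s - 15 = 0, i.e. -(s + 1)*(s + 3)*(s + 5) = 0, at s = -5, -3, -1.
On [-5, -3] the curve lies below the axis; ∫[-5,-3] (-s**3 - 9*s**2 - 23*s - 15) ds = -4, giving area 4.
On [-3, -1] the curve lies above the axis; ∫[-3,-1] (-s**3 - 9*s**2 - 23*s - 15) ds = 4, giving area 4.
Total area = 4 + 4 = 8.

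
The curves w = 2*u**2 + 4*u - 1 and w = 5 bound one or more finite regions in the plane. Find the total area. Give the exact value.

Set the curves equal: 2*u**2 + 4*u - 1 = 5, so 2*u**2 + 4*u - 6 = 0, which factors as 2*(u - 1)*(u + 3) = 0. The curves meet at u = -3, 1.
On [-3, 1], w = 5 is on top; that piece has area ∫[-3,1] (-(2*u**2 + 4*u - 6)) du = 64/3.

64/3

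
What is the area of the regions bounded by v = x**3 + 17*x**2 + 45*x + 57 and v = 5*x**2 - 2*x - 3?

1/2

Set the curves equal: x**3 + 17*x**2 + 45*x + 57 = 5*x**2 - 2*x - 3, so x**3 + 12*x**2 + 47*x + 60 = 0, which factors as (x + 3)*(x + 4)*(x + 5) = 0. The curves meet at x = -5, -4, -3.
On [-5, -4], v = x**3 + 17*x**2 + 45*x + 57 is on top; that piece has area ∫[-5,-4] (x**3 + 12*x**2 + 47*x + 60) dx = 1/4.
On [-4, -3], v = 5*x**2 - 2*x - 3 is on top; that piece has area ∫[-4,-3] (-(x**3 + 12*x**2 + 47*x + 60)) dx = 1/4.
Total enclosed area = 1/4 + 1/4 = 1/2.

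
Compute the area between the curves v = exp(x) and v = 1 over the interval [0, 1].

On [0, 1], (exp(x)) - (1) = exp(x) - 1 is ≥ 0 throughout, so the area is a single integral of |exp(x) - 1|.
∫[0,1] (exp(x) - 1) dx = -2 + exp(1).

-2 + exp(1)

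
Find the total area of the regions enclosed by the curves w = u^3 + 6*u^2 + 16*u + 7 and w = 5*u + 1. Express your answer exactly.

Set the curves equal: u^3 + 6*u^2 + 16*u + 7 = 5*u + 1, so u^3 + 6*u^2 + 11*u + 6 = 0, which factors as (u + 1)*(u + 2)*(u + 3) = 0. The curves meet at u = -3, -2, -1.
On [-3, -2], w = u^3 + 6*u^2 + 16*u + 7 is on top; that piece has area ∫[-3,-2] (u^3 + 6*u^2 + 11*u + 6) du = 1/4.
On [-2, -1], w = 5*u + 1 is on top; that piece has area ∫[-2,-1] (-(u^3 + 6*u^2 + 11*u + 6)) du = 1/4.
Total enclosed area = 1/4 + 1/4 = 1/2.

1/2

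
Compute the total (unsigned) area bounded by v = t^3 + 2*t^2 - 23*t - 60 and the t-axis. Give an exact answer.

The curve meets the t-axis where t^3 + 2*t^2 - 23*t - 60 = 0, i.e. (t - 5)*(t + 3)*(t + 4) = 0, at t = -4, -3, 5.
On [-4, -3] the curve lies above the axis; ∫[-4,-3] (t^3 + 2*t^2 - 23*t - 60) dt = 17/12, giving area 17/12.
On [-3, 5] the curve lies below the axis; ∫[-3,5] (t^3 + 2*t^2 - 23*t - 60) dt = -1280/3, giving area 1280/3.
Total area = 17/12 + 1280/3 = 5137/12.

5137/12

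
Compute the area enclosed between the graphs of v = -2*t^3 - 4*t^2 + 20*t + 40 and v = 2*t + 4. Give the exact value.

443/3

Set the curves equal: -2*t^3 - 4*t^2 + 20*t + 40 = 2*t + 4, so -2*t^3 - 4*t^2 + 18*t + 36 = 0, which factors as -2*(t - 3)*(t + 2)*(t + 3) = 0. The curves meet at t = -3, -2, 3.
On [-3, -2], v = 2*t + 4 is on top; that piece has area ∫[-3,-2] (-(-2*t^3 - 4*t^2 + 18*t + 36)) dt = 11/6.
On [-2, 3], v = -2*t^3 - 4*t^2 + 20*t + 40 is on top; that piece has area ∫[-2,3] (-2*t^3 - 4*t^2 + 18*t + 36) dt = 875/6.
Total enclosed area = 11/6 + 875/6 = 443/3.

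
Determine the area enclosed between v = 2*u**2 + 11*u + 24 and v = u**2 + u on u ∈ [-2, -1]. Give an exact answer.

34/3

On [-2, -1], (2*u**2 + 11*u + 24) - (u**2 + u) = u**2 + 10*u + 24 is ≥ 0 throughout, so the area is a single integral of |u**2 + 10*u + 24|.
∫[-2,-1] (u**2 + 10*u + 24) du = 34/3.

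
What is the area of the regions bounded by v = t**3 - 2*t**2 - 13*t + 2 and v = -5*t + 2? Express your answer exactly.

148/3

Set the curves equal: t**3 - 2*t**2 - 13*t + 2 = -5*t + 2, so t**3 - 2*t**2 - 8*t = 0, which factors as t*(t - 4)*(t + 2) = 0. The curves meet at t = -2, 0, 4.
On [-2, 0], v = t**3 - 2*t**2 - 13*t + 2 is on top; that piece has area ∫[-2,0] (t**3 - 2*t**2 - 8*t) dt = 20/3.
On [0, 4], v = -5*t + 2 is on top; that piece has area ∫[0,4] (-(t**3 - 2*t**2 - 8*t)) dt = 128/3.
Total enclosed area = 20/3 + 128/3 = 148/3.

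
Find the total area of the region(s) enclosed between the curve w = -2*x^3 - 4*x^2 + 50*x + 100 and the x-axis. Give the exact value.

2459/3

The curve meets the x-axis where -2*x^3 - 4*x^2 + 50*x + 100 = 0, i.e. -2*(x - 5)*(x + 2)*(x + 5) = 0, at x = -5, -2, 5.
On [-5, -2] the curve lies below the axis; ∫[-5,-2] (-2*x^3 - 4*x^2 + 50*x + 100) dx = -153/2, giving area 153/2.
On [-2, 5] the curve lies above the axis; ∫[-2,5] (-2*x^3 - 4*x^2 + 50*x + 100) dx = 4459/6, giving area 4459/6.
Total area = 153/2 + 4459/6 = 2459/3.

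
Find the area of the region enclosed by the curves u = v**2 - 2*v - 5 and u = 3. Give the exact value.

Both boundary curves give u as a function of v, so integrate with respect to v. Setting them equal: v**2 - 2*v - 8 = 0, i.e. (v - 4)*(v + 2) = 0, so they meet at v = -2, 4.
For v in [-2, 4], u = v**2 - 2*v - 5 is on the left; area = ∫[-2,4] (-(v**2 - 2*v - 8)) dv = 36.

36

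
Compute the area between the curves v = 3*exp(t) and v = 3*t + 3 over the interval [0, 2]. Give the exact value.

On [0, 2], (3*exp(t)) - (3*t + 3) = -3*t + 3*exp(t) - 3 is ≥ 0 throughout, so the area is a single integral of |-3*t + 3*exp(t) - 3|.
∫[0,2] (-3*t + 3*exp(t) - 3) dt = -15 + 3*exp(2).

-15 + 3*exp(2)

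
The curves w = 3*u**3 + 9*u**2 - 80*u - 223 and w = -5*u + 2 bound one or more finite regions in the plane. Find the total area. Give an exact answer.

1572

Set the curves equal: 3*u**3 + 9*u**2 - 80*u - 223 = -5*u + 2, so 3*u**3 + 9*u**2 - 75*u - 225 = 0, which factors as 3*(u - 5)*(u + 3)*(u + 5) = 0. The curves meet at u = -5, -3, 5.
On [-5, -3], w = 3*u**3 + 9*u**2 - 80*u - 223 is on top; that piece has area ∫[-5,-3] (3*u**3 + 9*u**2 - 75*u - 225) du = 36.
On [-3, 5], w = -5*u + 2 is on top; that piece has area ∫[-3,5] (-(3*u**3 + 9*u**2 - 75*u - 225)) du = 1536.
Total enclosed area = 36 + 1536 = 1572.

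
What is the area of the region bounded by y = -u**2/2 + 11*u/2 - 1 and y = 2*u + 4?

Set the curves equal: -u**2/2 + 11*u/2 - 1 = 2*u + 4, so -u**2/2 + 7*u/2 - 5 = 0, which factors as -(u - 5)*(u - 2)/2 = 0. The curves meet at u = 2, 5.
On [2, 5], y = -u**2/2 + 11*u/2 - 1 is on top; that piece has area ∫[2,5] (-u**2/2 + 7*u/2 - 5) du = 9/4.

9/4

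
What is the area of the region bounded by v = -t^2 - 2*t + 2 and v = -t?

9/2

Set the curves equal: -t^2 - 2*t + 2 = -t, so -t^2 - t + 2 = 0, which factors as -(t - 1)*(t + 2) = 0. The curves meet at t = -2, 1.
On [-2, 1], v = -t^2 - 2*t + 2 is on top; that piece has area ∫[-2,1] (-t^2 - t + 2) dt = 9/2.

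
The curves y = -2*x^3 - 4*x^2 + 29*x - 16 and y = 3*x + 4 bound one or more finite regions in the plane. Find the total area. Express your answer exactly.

Set the curves equal: -2*x^3 - 4*x^2 + 29*x - 16 = 3*x + 4, so -2*x^3 - 4*x^2 + 26*x - 20 = 0, which factors as -2*(x - 2)*(x - 1)*(x + 5) = 0. The curves meet at x = -5, 1, 2.
On [-5, 1], y = 3*x + 4 is on top; that piece has area ∫[-5,1] (-(-2*x^3 - 4*x^2 + 26*x - 20)) dx = 288.
On [1, 2], y = -2*x^3 - 4*x^2 + 29*x - 16 is on top; that piece has area ∫[1,2] (-2*x^3 - 4*x^2 + 26*x - 20) dx = 13/6.
Total enclosed area = 288 + 13/6 = 1741/6.

1741/6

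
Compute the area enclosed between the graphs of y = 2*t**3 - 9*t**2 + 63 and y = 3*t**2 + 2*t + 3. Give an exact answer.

Set the curves equal: 2*t**3 - 9*t**2 + 63 = 3*t**2 + 2*t + 3, so 2*t**3 - 12*t**2 - 2*t + 60 = 0, which factors as 2*(t - 5)*(t - 3)*(t + 2) = 0. The curves meet at t = -2, 3, 5.
On [-2, 3], y = 2*t**3 - 9*t**2 + 63 is on top; that piece has area ∫[-2,3] (2*t**3 - 12*t**2 - 2*t + 60) dt = 375/2.
On [3, 5], y = 3*t**2 + 2*t + 3 is on top; that piece has area ∫[3,5] (-(2*t**3 - 12*t**2 - 2*t + 60)) dt = 16.
Total enclosed area = 375/2 + 16 = 407/2.

407/2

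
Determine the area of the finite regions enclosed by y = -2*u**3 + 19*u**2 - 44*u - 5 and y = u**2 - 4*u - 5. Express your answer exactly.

131/2

Set the curves equal: -2*u**3 + 19*u**2 - 44*u - 5 = u**2 - 4*u - 5, so -2*u**3 + 18*u**2 - 40*u = 0, which factors as -2*u*(u - 5)*(u - 4) = 0. The curves meet at u = 0, 4, 5.
On [0, 4], y = u**2 - 4*u - 5 is on top; that piece has area ∫[0,4] (-(-2*u**3 + 18*u**2 - 40*u)) du = 64.
On [4, 5], y = -2*u**3 + 19*u**2 - 44*u - 5 is on top; that piece has area ∫[4,5] (-2*u**3 + 18*u**2 - 40*u) du = 3/2.
Total enclosed area = 64 + 3/2 = 131/2.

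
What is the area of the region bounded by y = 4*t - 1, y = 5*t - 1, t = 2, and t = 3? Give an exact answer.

On [2, 3], (4*t - 1) - (5*t - 1) = -t is ≤ 0 throughout, so the area is a single integral of |-t|.
∫[2,3] (-t) dt = -5/2; the area of that piece is 5/2.

5/2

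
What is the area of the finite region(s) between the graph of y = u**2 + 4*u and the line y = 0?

The curve meets the u-axis where u**2 + 4*u = 0, i.e. u*(u + 4) = 0, at u = -4, 0.
On [-4, 0] the curve lies below the axis; ∫[-4,0] (u**2 + 4*u) du = -32/3, giving area 32/3.

32/3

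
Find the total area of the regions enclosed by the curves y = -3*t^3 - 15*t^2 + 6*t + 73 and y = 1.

443/2

Set the curves equal: -3*t^3 - 15*t^2 + 6*t + 73 = 1, so -3*t^3 - 15*t^2 + 6*t + 72 = 0, which factors as -3*(t - 2)*(t + 3)*(t + 4) = 0. The curves meet at t = -4, -3, 2.
On [-4, -3], y = 1 is on top; that piece has area ∫[-4,-3] (-(-3*t^3 - 15*t^2 + 6*t + 72)) dt = 11/4.
On [-3, 2], y = -3*t^3 - 15*t^2 + 6*t + 73 is on top; that piece has area ∫[-3,2] (-3*t^3 - 15*t^2 + 6*t + 72) dt = 875/4.
Total enclosed area = 11/4 + 875/4 = 443/2.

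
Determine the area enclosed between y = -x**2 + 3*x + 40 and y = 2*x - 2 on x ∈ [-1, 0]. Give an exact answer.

On [-1, 0], (-x**2 + 3*x + 40) - (2*x - 2) = -x**2 + x + 42 is ≥ 0 throughout, so the area is a single integral of |-x**2 + x + 42|.
∫[-1,0] (-x**2 + x + 42) dx = 247/6.

247/6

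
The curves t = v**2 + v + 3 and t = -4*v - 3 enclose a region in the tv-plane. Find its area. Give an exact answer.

Both boundary curves give t as a function of v, so integrate with respect to v. Setting them equal: v**2 + 5*v + 6 = 0, i.e. (v + 2)*(v + 3) = 0, so they meet at v = -3, -2.
For v in [-3, -2], t = v**2 + v + 3 is on the left; area = ∫[-3,-2] (-(v**2 + 5*v + 6)) dv = 1/6.

1/6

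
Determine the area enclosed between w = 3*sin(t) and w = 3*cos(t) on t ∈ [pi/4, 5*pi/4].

6*sqrt(2)

On [pi/4, 5*pi/4], (3*sin(t)) - (3*cos(t)) = 3*sin(t) - 3*cos(t) is ≥ 0 throughout, so the area is a single integral of |3*sin(t) - 3*cos(t)|.
∫[pi/4,5*pi/4] (3*sin(t) - 3*cos(t)) dt = 6*sqrt(2).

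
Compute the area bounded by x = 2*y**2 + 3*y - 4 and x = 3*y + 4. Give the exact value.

64/3

Both boundary curves give x as a function of y, so integrate with respect to y. Setting them equal: 2*y**2 - 8 = 0, i.e. 2*(y - 2)*(y + 2) = 0, so they meet at y = -2, 2.
For y in [-2, 2], x = 2*y**2 + 3*y - 4 is on the left; area = ∫[-2,2] (-(2*y**2 - 8)) dy = 64/3.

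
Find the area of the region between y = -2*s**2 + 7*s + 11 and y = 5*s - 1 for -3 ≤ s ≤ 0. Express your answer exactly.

The difference (-2*s**2 + 7*s + 11) - (5*s - 1) = -2*s**2 + 2*s + 12 changes sign at s = -2 inside [-3, 0], so split the integral there.
∫[-3,-2] (-2*s**2 + 2*s + 12) ds = -17/3; the area of that piece is 17/3.
∫[-2,0] (-2*s**2 + 2*s + 12) ds = 44/3.
Total area = 17/3 + 44/3 = 61/3.

61/3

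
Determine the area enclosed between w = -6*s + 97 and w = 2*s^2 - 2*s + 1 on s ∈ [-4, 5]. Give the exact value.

On [-4, 5], (-6*s + 97) - (2*s^2 - 2*s + 1) = -2*s^2 - 4*s + 96 is ≥ 0 throughout, so the area is a single integral of |-2*s^2 - 4*s + 96|.
∫[-4,5] (-2*s^2 - 4*s + 96) ds = 720.

720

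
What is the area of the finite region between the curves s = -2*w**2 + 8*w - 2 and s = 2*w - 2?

Both boundary curves give s as a function of w, so integrate with respect to w. Setting them equal: -2*w**2 + 6*w = 0, i.e. -2*w*(w - 3) = 0, so they meet at w = 0, 3.
For w in [0, 3], s = -2*w**2 + 8*w - 2 is on the right; area = ∫[0,3] (-2*w**2 + 6*w) dw = 9.

9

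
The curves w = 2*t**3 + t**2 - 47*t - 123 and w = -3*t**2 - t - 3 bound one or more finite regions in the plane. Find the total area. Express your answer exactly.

5137/6

Set the curves equal: 2*t**3 + t**2 - 47*t - 123 = -3*t**2 - t - 3, so 2*t**3 + 4*t**2 - 46*t - 120 = 0, which factors as 2*(t - 5)*(t + 3)*(t + 4) = 0. The curves meet at t = -4, -3, 5.
On [-4, -3], w = 2*t**3 + t**2 - 47*t - 123 is on top; that piece has area ∫[-4,-3] (2*t**3 + 4*t**2 - 46*t - 120) dt = 17/6.
On [-3, 5], w = -3*t**2 - t - 3 is on top; that piece has area ∫[-3,5] (-(2*t**3 + 4*t**2 - 46*t - 120)) dt = 2560/3.
Total enclosed area = 17/6 + 2560/3 = 5137/6.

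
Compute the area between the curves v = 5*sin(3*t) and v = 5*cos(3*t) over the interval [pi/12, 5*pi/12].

On [pi/12, 5*pi/12], (5*sin(3*t)) - (5*cos(3*t)) = 5*sin(3*t) - 5*cos(3*t) is ≥ 0 throughout, so the area is a single integral of |5*sin(3*t) - 5*cos(3*t)|.
∫[pi/12,5*pi/12] (5*sin(3*t) - 5*cos(3*t)) dt = 10*sqrt(2)/3.

10*sqrt(2)/3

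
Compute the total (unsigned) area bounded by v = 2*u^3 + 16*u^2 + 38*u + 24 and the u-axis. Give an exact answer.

The curve meets the u-axis where 2*u^3 + 16*u^2 + 38*u + 24 = 0, i.e. 2*(u + 1)*(u + 3)*(u + 4) = 0, at u = -4, -3, -1.
On [-4, -3] the curve lies above the axis; ∫[-4,-3] (2*u^3 + 16*u^2 + 38*u + 24) du = 5/6, giving area 5/6.
On [-3, -1] the curve lies below the axis; ∫[-3,-1] (2*u^3 + 16*u^2 + 38*u + 24) du = -16/3, giving area 16/3.
Total area = 5/6 + 16/3 = 37/6.

37/6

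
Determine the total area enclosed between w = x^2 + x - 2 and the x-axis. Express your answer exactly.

9/2

The curve meets the x-axis where x^2 + x - 2 = 0, i.e. (x - 1)*(x + 2) = 0, at x = -2, 1.
On [-2, 1] the curve lies below the axis; ∫[-2,1] (x^2 + x - 2) dx = -9/2, giving area 9/2.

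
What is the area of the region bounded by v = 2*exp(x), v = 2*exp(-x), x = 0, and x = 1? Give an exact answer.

On [0, 1], (2*exp(x)) - (2*exp(-x)) = 2*exp(x) - 2*exp(-x) is ≥ 0 throughout, so the area is a single integral of |2*exp(x) - 2*exp(-x)|.
∫[0,1] (2*exp(x) - 2*exp(-x)) dx = -4 + 2*exp(-1) + 2*exp(1).

-4 + 2*exp(-1) + 2*exp(1)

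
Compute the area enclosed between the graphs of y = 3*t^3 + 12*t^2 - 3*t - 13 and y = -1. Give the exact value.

Set the curves equal: 3*t^3 + 12*t^2 - 3*t - 13 = -1, so 3*t^3 + 12*t^2 - 3*t - 12 = 0, which factors as 3*(t - 1)*(t + 1)*(t + 4) = 0. The curves meet at t = -4, -1, 1.
On [-4, -1], y = 3*t^3 + 12*t^2 - 3*t - 13 is on top; that piece has area ∫[-4,-1] (3*t^3 + 12*t^2 - 3*t - 12) dt = 189/4.
On [-1, 1], y = -1 is on top; that piece has area ∫[-1,1] (-(3*t^3 + 12*t^2 - 3*t - 12)) dt = 16.
Total enclosed area = 189/4 + 16 = 253/4.

253/4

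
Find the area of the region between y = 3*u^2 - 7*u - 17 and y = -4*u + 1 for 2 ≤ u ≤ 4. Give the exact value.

15

The difference (3*u^2 - 7*u - 17) - (-4*u + 1) = 3*u^2 - 3*u - 18 changes sign at u = 3 inside [2, 4], so split the integral there.
∫[2,3] (3*u^2 - 3*u - 18) du = -13/2; the area of that piece is 13/2.
∫[3,4] (3*u^2 - 3*u - 18) du = 17/2.
Total area = 13/2 + 17/2 = 15.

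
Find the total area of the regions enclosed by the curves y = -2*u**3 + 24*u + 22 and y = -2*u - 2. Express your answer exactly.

407/2

Set the curves equal: -2*u**3 + 24*u + 22 = -2*u - 2, so -2*u**3 + 26*u + 24 = 0, which factors as -2*(u - 4)*(u + 1)*(u + 3) = 0. The curves meet at u = -3, -1, 4.
On [-3, -1], y = -2*u - 2 is on top; that piece has area ∫[-3,-1] (-(-2*u**3 + 26*u + 24)) du = 16.
On [-1, 4], y = -2*u**3 + 24*u + 22 is on top; that piece has area ∫[-1,4] (-2*u**3 + 26*u + 24) du = 375/2.
Total enclosed area = 16 + 375/2 = 407/2.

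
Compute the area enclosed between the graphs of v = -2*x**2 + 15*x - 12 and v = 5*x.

Set the curves equal: -2*x**2 + 15*x - 12 = 5*x, so -2*x**2 + 10*x - 12 = 0, which factors as -2*(x - 3)*(x - 2) = 0. The curves meet at x = 2, 3.
On [2, 3], v = -2*x**2 + 15*x - 12 is on top; that piece has area ∫[2,3] (-2*x**2 + 10*x - 12) dx = 1/3.

1/3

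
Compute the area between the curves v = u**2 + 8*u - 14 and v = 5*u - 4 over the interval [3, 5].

On [3, 5], (u**2 + 8*u - 14) - (5*u - 4) = u**2 + 3*u - 10 is ≥ 0 throughout, so the area is a single integral of |u**2 + 3*u - 10|.
∫[3,5] (u**2 + 3*u - 10) du = 110/3.

110/3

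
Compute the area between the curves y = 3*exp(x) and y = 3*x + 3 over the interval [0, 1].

On [0, 1], (3*exp(x)) - (3*x + 3) = -3*x + 3*exp(x) - 3 is ≥ 0 throughout, so the area is a single integral of |-3*x + 3*exp(x) - 3|.
∫[0,1] (-3*x + 3*exp(x) - 3) dx = -15/2 + 3*exp(1).

-15/2 + 3*exp(1)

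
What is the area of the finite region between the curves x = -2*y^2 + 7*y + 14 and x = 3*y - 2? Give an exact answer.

72

Both boundary curves give x as a function of y, so integrate with respect to y. Setting them equal: -2*y^2 + 4*y + 16 = 0, i.e. -2*(y - 4)*(y + 2) = 0, so they meet at y = -2, 4.
For y in [-2, 4], x = -2*y^2 + 7*y + 14 is on the right; area = ∫[-2,4] (-2*y^2 + 4*y + 16) dy = 72.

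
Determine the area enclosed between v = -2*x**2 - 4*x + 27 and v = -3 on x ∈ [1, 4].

106/3

The difference (-2*x**2 - 4*x + 27) - (-3) = -2*x**2 - 4*x + 30 changes sign at x = 3 inside [1, 4], so split the integral there.
∫[1,3] (-2*x**2 - 4*x + 30) dx = 80/3.
∫[3,4] (-2*x**2 - 4*x + 30) dx = -26/3; the area of that piece is 26/3.
Total area = 80/3 + 26/3 = 106/3.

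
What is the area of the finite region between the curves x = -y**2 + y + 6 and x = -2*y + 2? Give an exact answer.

125/6

Both boundary curves give x as a function of y, so integrate with respect to y. Setting them equal: -y**2 + 3*y + 4 = 0, i.e. -(y - 4)*(y + 1) = 0, so they meet at y = -1, 4.
For y in [-1, 4], x = -y**2 + y + 6 is on the right; area = ∫[-1,4] (-y**2 + 3*y + 4) dy = 125/6.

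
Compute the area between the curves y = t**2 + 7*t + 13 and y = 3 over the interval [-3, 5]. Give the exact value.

189

The difference (t**2 + 7*t + 13) - (3) = t**2 + 7*t + 10 changes sign at t = -2 inside [-3, 5], so split the integral there.
∫[-3,-2] (t**2 + 7*t + 10) dt = -7/6; the area of that piece is 7/6.
∫[-2,5] (t**2 + 7*t + 10) dt = 1127/6.
Total area = 7/6 + 1127/6 = 189.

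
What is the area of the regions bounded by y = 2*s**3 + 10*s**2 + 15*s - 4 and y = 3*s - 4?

Set the curves equal: 2*s**3 + 10*s**2 + 15*s - 4 = 3*s - 4, so 2*s**3 + 10*s**2 + 12*s = 0, which factors as 2*s*(s + 2)*(s + 3) = 0. The curves meet at s = -3, -2, 0.
On [-3, -2], y = 2*s**3 + 10*s**2 + 15*s - 4 is on top; that piece has area ∫[-3,-2] (2*s**3 + 10*s**2 + 12*s) ds = 5/6.
On [-2, 0], y = 3*s - 4 is on top; that piece has area ∫[-2,0] (-(2*s**3 + 10*s**2 + 12*s)) ds = 16/3.
Total enclosed area = 5/6 + 16/3 = 37/6.

37/6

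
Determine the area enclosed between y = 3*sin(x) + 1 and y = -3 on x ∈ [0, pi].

On [0, pi], (3*sin(x) + 1) - (-3) = 3*sin(x) + 4 is ≥ 0 throughout, so the area is a single integral of |3*sin(x) + 4|.
∫[0,pi] (3*sin(x) + 4) dx = 6 + 4*pi.

6 + 4*pi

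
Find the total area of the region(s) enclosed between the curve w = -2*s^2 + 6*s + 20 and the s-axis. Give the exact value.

343/3

The curve meets the s-axis where -2*s^2 + 6*s + 20 = 0, i.e. -2*(s - 5)*(s + 2) = 0, at s = -2, 5.
On [-2, 5] the curve lies above the axis; ∫[-2,5] (-2*s^2 + 6*s + 20) ds = 343/3, giving area 343/3.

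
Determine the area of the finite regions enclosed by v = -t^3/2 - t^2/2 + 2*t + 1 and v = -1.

71/12

Set the curves equal: -t^3/2 - t^2/2 + 2*t + 1 = -1, so -t^3/2 - t^2/2 + 2*t + 2 = 0, which factors as -(t - 2)*(t + 1)*(t + 2)/2 = 0. The curves meet at t = -2, -1, 2.
On [-2, -1], v = -1 is on top; that piece has area ∫[-2,-1] (-(-t^3/2 - t^2/2 + 2*t + 2)) dt = 7/24.
On [-1, 2], v = -t^3/2 - t^2/2 + 2*t + 1 is on top; that piece has area ∫[-1,2] (-t^3/2 - t^2/2 + 2*t + 2) dt = 45/8.
Total enclosed area = 7/24 + 45/8 = 71/12.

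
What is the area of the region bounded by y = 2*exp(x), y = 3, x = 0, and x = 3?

-13 - 6*log(2) + 6*log(3) + 2*exp(3)

The difference (2*exp(x)) - (3) = 2*exp(x) - 3 changes sign at x = log(3/2) inside [0, 3], so split the integral there.
∫[0,log(3/2)] (2*exp(x) - 3) dx = log(8/27) + 1; the area of that piece is -1 + log(27/8).
∫[log(3/2),3] (2*exp(x) - 3) dx = -12 - 3*log(2) + 3*log(3) + 2*exp(3).
Total area = (-1 + log(27/8)) + (-12 - 3*log(2) + 3*log(3) + 2*exp(3)) = -13 - 6*log(2) + 6*log(3) + 2*exp(3).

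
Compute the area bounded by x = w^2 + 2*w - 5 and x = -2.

Both boundary curves give x as a function of w, so integrate with respect to w. Setting them equal: w^2 + 2*w - 3 = 0, i.e. (w - 1)*(w + 3) = 0, so they meet at w = -3, 1.
For w in [-3, 1], x = w^2 + 2*w - 5 is on the left; area = ∫[-3,1] (-(w^2 + 2*w - 3)) dw = 32/3.

32/3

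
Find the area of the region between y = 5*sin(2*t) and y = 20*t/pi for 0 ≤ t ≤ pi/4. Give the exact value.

On [0, pi/4], (5*sin(2*t)) - (20*t/pi) = -20*t/pi + 5*sin(2*t) is ≥ 0 throughout, so the area is a single integral of |-20*t/pi + 5*sin(2*t)|.
∫[0,pi/4] (-20*t/pi + 5*sin(2*t)) dt = 5/2 - 5*pi/8.

5/2 - 5*pi/8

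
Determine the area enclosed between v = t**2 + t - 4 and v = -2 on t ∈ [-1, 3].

12

The difference (t**2 + t - 4) - (-2) = t**2 + t - 2 changes sign at t = 1 inside [-1, 3], so split the integral there.
∫[-1,1] (t**2 + t - 2) dt = -10/3; the area of that piece is 10/3.
∫[1,3] (t**2 + t - 2) dt = 26/3.
Total area = 10/3 + 26/3 = 12.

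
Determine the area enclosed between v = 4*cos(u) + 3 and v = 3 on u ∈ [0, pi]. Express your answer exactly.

The difference (4*cos(u) + 3) - (3) = 4*cos(u) changes sign at u = pi/2 inside [0, pi], so split the integral there.
∫[0,pi/2] (4*cos(u)) du = 4.
∫[pi/2,pi] (4*cos(u)) du = -4; the area of that piece is 4.
Total area = 4 + 4 = 8.

8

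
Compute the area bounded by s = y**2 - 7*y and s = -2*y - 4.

Both boundary curves give s as a function of y, so integrate with respect to y. Setting them equal: y**2 - 5*y + 4 = 0, i.e. (y - 4)*(y - 1) = 0, so they meet at y = 1, 4.
For y in [1, 4], s = y**2 - 7*y is on the left; area = ∫[1,4] (-(y**2 - 5*y + 4)) dy = 9/2.

9/2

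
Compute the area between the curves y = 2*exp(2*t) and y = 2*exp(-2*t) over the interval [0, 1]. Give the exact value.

On [0, 1], (2*exp(2*t)) - (2*exp(-2*t)) = 2*exp(2*t) - 2*exp(-2*t) is ≥ 0 throughout, so the area is a single integral of |2*exp(2*t) - 2*exp(-2*t)|.
∫[0,1] (2*exp(2*t) - 2*exp(-2*t)) dt = -2 + exp(-2) + exp(2).

-2 + exp(-2) + exp(2)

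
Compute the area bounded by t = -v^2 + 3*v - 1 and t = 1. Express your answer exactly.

Both boundary curves give t as a function of v, so integrate with respect to v. Setting them equal: -v^2 + 3*v - 2 = 0, i.e. -(v - 2)*(v - 1) = 0, so they meet at v = 1, 2.
For v in [1, 2], t = -v^2 + 3*v - 1 is on the right; area = ∫[1,2] (-v^2 + 3*v - 2) dv = 1/6.

1/6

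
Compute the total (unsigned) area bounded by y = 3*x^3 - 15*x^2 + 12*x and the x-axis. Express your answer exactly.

The curve meets the x-axis where 3*x^3 - 15*x^2 + 12*x = 0, i.e. 3*x*(x - 4)*(x - 1) = 0, at x = 0, 1, 4.
On [0, 1] the curve lies above the axis; ∫[0,1] (3*x^3 - 15*x^2 + 12*x) dx = 7/4, giving area 7/4.
On [1, 4] the curve lies below the axis; ∫[1,4] (3*x^3 - 15*x^2 + 12*x) dx = -135/4, giving area 135/4.
Total area = 7/4 + 135/4 = 71/2.

71/2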